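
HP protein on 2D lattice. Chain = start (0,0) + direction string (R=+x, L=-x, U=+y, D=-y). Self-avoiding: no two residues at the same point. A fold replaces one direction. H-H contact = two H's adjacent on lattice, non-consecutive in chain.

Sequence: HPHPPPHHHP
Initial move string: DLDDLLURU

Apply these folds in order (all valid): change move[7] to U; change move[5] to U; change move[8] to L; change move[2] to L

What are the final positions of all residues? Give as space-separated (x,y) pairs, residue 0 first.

Answer: (0,0) (0,-1) (-1,-1) (-2,-1) (-2,-2) (-3,-2) (-3,-1) (-3,0) (-3,1) (-4,1)

Derivation:
Initial moves: DLDDLLURU
Fold: move[7]->U => DLDDLLUUU (positions: [(0, 0), (0, -1), (-1, -1), (-1, -2), (-1, -3), (-2, -3), (-3, -3), (-3, -2), (-3, -1), (-3, 0)])
Fold: move[5]->U => DLDDLUUUU (positions: [(0, 0), (0, -1), (-1, -1), (-1, -2), (-1, -3), (-2, -3), (-2, -2), (-2, -1), (-2, 0), (-2, 1)])
Fold: move[8]->L => DLDDLUUUL (positions: [(0, 0), (0, -1), (-1, -1), (-1, -2), (-1, -3), (-2, -3), (-2, -2), (-2, -1), (-2, 0), (-3, 0)])
Fold: move[2]->L => DLLDLUUUL (positions: [(0, 0), (0, -1), (-1, -1), (-2, -1), (-2, -2), (-3, -2), (-3, -1), (-3, 0), (-3, 1), (-4, 1)])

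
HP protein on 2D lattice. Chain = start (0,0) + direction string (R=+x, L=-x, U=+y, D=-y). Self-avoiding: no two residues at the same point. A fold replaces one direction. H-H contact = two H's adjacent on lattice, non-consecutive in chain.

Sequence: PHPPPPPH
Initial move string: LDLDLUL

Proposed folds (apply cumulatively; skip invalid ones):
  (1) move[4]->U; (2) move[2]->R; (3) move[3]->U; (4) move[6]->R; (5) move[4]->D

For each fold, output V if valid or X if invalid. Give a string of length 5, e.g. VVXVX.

Answer: XXVVX

Derivation:
Initial: LDLDLUL -> [(0, 0), (-1, 0), (-1, -1), (-2, -1), (-2, -2), (-3, -2), (-3, -1), (-4, -1)]
Fold 1: move[4]->U => LDLDUUL INVALID (collision), skipped
Fold 2: move[2]->R => LDRDLUL INVALID (collision), skipped
Fold 3: move[3]->U => LDLULUL VALID
Fold 4: move[6]->R => LDLULUR VALID
Fold 5: move[4]->D => LDLUDUR INVALID (collision), skipped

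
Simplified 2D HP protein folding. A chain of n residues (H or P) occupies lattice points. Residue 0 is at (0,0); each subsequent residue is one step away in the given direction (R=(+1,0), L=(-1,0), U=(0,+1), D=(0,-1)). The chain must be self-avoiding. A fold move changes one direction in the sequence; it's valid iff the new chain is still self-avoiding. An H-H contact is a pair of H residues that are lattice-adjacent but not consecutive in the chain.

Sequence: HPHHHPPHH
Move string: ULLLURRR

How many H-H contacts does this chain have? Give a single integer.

Positions: [(0, 0), (0, 1), (-1, 1), (-2, 1), (-3, 1), (-3, 2), (-2, 2), (-1, 2), (0, 2)]
H-H contact: residue 2 @(-1,1) - residue 7 @(-1, 2)

Answer: 1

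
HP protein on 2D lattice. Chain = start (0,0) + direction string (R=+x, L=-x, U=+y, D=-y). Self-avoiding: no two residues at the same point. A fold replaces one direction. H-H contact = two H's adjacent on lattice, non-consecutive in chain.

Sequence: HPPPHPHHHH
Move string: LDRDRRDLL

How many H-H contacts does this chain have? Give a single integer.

Answer: 1

Derivation:
Positions: [(0, 0), (-1, 0), (-1, -1), (0, -1), (0, -2), (1, -2), (2, -2), (2, -3), (1, -3), (0, -3)]
H-H contact: residue 4 @(0,-2) - residue 9 @(0, -3)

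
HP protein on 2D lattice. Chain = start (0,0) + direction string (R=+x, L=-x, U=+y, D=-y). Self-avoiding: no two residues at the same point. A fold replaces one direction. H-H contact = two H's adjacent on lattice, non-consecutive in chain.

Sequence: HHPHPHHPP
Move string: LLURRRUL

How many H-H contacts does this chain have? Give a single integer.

Positions: [(0, 0), (-1, 0), (-2, 0), (-2, 1), (-1, 1), (0, 1), (1, 1), (1, 2), (0, 2)]
H-H contact: residue 0 @(0,0) - residue 5 @(0, 1)

Answer: 1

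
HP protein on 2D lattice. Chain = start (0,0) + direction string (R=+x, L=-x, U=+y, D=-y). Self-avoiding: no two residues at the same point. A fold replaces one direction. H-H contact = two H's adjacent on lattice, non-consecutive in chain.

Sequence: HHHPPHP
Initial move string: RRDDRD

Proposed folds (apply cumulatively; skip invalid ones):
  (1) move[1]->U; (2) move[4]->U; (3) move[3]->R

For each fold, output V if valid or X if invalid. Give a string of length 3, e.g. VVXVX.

Initial: RRDDRD -> [(0, 0), (1, 0), (2, 0), (2, -1), (2, -2), (3, -2), (3, -3)]
Fold 1: move[1]->U => RUDDRD INVALID (collision), skipped
Fold 2: move[4]->U => RRDDUD INVALID (collision), skipped
Fold 3: move[3]->R => RRDRRD VALID

Answer: XXV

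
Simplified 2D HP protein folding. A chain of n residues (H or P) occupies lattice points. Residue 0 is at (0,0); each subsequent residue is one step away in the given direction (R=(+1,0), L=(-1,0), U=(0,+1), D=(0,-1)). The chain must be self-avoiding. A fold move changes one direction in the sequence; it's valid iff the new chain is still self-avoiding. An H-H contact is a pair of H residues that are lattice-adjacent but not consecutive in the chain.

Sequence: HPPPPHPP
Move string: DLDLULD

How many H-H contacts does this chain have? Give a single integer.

Answer: 0

Derivation:
Positions: [(0, 0), (0, -1), (-1, -1), (-1, -2), (-2, -2), (-2, -1), (-3, -1), (-3, -2)]
No H-H contacts found.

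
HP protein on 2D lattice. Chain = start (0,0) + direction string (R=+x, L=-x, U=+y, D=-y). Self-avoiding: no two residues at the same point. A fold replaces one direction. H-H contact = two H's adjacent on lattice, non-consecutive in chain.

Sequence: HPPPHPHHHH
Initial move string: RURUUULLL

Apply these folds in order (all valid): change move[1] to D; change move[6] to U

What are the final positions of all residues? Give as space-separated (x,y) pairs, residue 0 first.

Initial moves: RURUUULLL
Fold: move[1]->D => RDRUUULLL (positions: [(0, 0), (1, 0), (1, -1), (2, -1), (2, 0), (2, 1), (2, 2), (1, 2), (0, 2), (-1, 2)])
Fold: move[6]->U => RDRUUUULL (positions: [(0, 0), (1, 0), (1, -1), (2, -1), (2, 0), (2, 1), (2, 2), (2, 3), (1, 3), (0, 3)])

Answer: (0,0) (1,0) (1,-1) (2,-1) (2,0) (2,1) (2,2) (2,3) (1,3) (0,3)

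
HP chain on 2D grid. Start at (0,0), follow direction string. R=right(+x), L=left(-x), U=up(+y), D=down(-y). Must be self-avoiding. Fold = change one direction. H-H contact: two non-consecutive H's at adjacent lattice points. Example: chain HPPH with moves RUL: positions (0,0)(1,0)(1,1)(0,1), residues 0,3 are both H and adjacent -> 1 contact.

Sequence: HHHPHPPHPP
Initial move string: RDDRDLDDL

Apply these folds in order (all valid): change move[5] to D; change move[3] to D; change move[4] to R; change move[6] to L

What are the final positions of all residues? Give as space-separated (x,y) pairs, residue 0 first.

Answer: (0,0) (1,0) (1,-1) (1,-2) (1,-3) (2,-3) (2,-4) (1,-4) (1,-5) (0,-5)

Derivation:
Initial moves: RDDRDLDDL
Fold: move[5]->D => RDDRDDDDL (positions: [(0, 0), (1, 0), (1, -1), (1, -2), (2, -2), (2, -3), (2, -4), (2, -5), (2, -6), (1, -6)])
Fold: move[3]->D => RDDDDDDDL (positions: [(0, 0), (1, 0), (1, -1), (1, -2), (1, -3), (1, -4), (1, -5), (1, -6), (1, -7), (0, -7)])
Fold: move[4]->R => RDDDRDDDL (positions: [(0, 0), (1, 0), (1, -1), (1, -2), (1, -3), (2, -3), (2, -4), (2, -5), (2, -6), (1, -6)])
Fold: move[6]->L => RDDDRDLDL (positions: [(0, 0), (1, 0), (1, -1), (1, -2), (1, -3), (2, -3), (2, -4), (1, -4), (1, -5), (0, -5)])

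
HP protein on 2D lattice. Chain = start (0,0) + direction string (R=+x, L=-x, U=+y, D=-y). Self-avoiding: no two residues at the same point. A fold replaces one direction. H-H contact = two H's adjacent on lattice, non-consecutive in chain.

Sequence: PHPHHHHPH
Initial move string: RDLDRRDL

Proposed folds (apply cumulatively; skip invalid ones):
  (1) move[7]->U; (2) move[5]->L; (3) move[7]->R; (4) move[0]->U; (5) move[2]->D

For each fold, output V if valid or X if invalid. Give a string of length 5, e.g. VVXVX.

Initial: RDLDRRDL -> [(0, 0), (1, 0), (1, -1), (0, -1), (0, -2), (1, -2), (2, -2), (2, -3), (1, -3)]
Fold 1: move[7]->U => RDLDRRDU INVALID (collision), skipped
Fold 2: move[5]->L => RDLDRLDL INVALID (collision), skipped
Fold 3: move[7]->R => RDLDRRDR VALID
Fold 4: move[0]->U => UDLDRRDR INVALID (collision), skipped
Fold 5: move[2]->D => RDDDRRDR VALID

Answer: XXVXV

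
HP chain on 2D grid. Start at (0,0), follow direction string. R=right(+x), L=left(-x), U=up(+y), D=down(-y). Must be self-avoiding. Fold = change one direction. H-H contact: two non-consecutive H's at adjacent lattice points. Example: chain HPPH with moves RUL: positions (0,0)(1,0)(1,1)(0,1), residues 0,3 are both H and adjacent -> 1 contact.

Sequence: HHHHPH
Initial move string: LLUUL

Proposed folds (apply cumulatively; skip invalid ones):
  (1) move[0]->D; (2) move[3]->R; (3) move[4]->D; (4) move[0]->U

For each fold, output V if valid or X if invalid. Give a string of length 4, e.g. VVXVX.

Answer: VXXV

Derivation:
Initial: LLUUL -> [(0, 0), (-1, 0), (-2, 0), (-2, 1), (-2, 2), (-3, 2)]
Fold 1: move[0]->D => DLUUL VALID
Fold 2: move[3]->R => DLURL INVALID (collision), skipped
Fold 3: move[4]->D => DLUUD INVALID (collision), skipped
Fold 4: move[0]->U => ULUUL VALID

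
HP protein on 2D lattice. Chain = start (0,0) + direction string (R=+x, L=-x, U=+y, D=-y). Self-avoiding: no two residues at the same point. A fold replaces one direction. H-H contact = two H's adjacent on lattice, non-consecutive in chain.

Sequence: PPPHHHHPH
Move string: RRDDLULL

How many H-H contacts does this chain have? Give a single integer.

Answer: 1

Derivation:
Positions: [(0, 0), (1, 0), (2, 0), (2, -1), (2, -2), (1, -2), (1, -1), (0, -1), (-1, -1)]
H-H contact: residue 3 @(2,-1) - residue 6 @(1, -1)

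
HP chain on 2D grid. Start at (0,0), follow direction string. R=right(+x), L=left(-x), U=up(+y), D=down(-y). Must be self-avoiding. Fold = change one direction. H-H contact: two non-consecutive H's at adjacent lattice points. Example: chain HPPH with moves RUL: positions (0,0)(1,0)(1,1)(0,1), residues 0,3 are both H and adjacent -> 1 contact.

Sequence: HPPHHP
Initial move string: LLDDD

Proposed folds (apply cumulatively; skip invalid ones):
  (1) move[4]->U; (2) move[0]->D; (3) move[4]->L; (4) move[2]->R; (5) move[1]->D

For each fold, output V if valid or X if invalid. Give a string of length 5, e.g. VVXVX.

Initial: LLDDD -> [(0, 0), (-1, 0), (-2, 0), (-2, -1), (-2, -2), (-2, -3)]
Fold 1: move[4]->U => LLDDU INVALID (collision), skipped
Fold 2: move[0]->D => DLDDD VALID
Fold 3: move[4]->L => DLDDL VALID
Fold 4: move[2]->R => DLRDL INVALID (collision), skipped
Fold 5: move[1]->D => DDDDL VALID

Answer: XVVXV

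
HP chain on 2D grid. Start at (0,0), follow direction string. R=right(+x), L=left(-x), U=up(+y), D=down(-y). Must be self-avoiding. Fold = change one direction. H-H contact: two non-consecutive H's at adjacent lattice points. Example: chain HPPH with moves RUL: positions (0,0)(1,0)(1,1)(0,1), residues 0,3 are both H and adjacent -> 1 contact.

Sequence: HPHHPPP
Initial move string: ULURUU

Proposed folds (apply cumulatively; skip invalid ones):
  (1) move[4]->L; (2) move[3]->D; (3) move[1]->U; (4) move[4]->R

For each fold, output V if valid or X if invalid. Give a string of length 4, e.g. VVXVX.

Initial: ULURUU -> [(0, 0), (0, 1), (-1, 1), (-1, 2), (0, 2), (0, 3), (0, 4)]
Fold 1: move[4]->L => ULURLU INVALID (collision), skipped
Fold 2: move[3]->D => ULUDUU INVALID (collision), skipped
Fold 3: move[1]->U => UUURUU VALID
Fold 4: move[4]->R => UUURRU VALID

Answer: XXVV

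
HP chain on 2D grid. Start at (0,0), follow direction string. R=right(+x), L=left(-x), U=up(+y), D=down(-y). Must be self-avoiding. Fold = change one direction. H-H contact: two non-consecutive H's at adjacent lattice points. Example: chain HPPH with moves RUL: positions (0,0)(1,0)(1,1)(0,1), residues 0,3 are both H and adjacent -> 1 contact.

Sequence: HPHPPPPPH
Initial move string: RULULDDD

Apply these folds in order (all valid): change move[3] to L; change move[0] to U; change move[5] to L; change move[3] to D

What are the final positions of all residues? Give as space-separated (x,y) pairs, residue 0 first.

Answer: (0,0) (0,1) (0,2) (-1,2) (-1,1) (-2,1) (-3,1) (-3,0) (-3,-1)

Derivation:
Initial moves: RULULDDD
Fold: move[3]->L => RULLLDDD (positions: [(0, 0), (1, 0), (1, 1), (0, 1), (-1, 1), (-2, 1), (-2, 0), (-2, -1), (-2, -2)])
Fold: move[0]->U => UULLLDDD (positions: [(0, 0), (0, 1), (0, 2), (-1, 2), (-2, 2), (-3, 2), (-3, 1), (-3, 0), (-3, -1)])
Fold: move[5]->L => UULLLLDD (positions: [(0, 0), (0, 1), (0, 2), (-1, 2), (-2, 2), (-3, 2), (-4, 2), (-4, 1), (-4, 0)])
Fold: move[3]->D => UULDLLDD (positions: [(0, 0), (0, 1), (0, 2), (-1, 2), (-1, 1), (-2, 1), (-3, 1), (-3, 0), (-3, -1)])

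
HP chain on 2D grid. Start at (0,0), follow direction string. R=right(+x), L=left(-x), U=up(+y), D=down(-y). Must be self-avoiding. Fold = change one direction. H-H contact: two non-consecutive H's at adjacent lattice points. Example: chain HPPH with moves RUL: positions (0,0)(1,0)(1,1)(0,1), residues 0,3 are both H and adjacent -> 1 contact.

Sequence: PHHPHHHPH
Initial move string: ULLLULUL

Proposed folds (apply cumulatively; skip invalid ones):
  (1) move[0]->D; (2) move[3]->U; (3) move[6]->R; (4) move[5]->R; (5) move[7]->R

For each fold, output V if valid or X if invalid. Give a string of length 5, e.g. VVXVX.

Initial: ULLLULUL -> [(0, 0), (0, 1), (-1, 1), (-2, 1), (-3, 1), (-3, 2), (-4, 2), (-4, 3), (-5, 3)]
Fold 1: move[0]->D => DLLLULUL VALID
Fold 2: move[3]->U => DLLUULUL VALID
Fold 3: move[6]->R => DLLUULRL INVALID (collision), skipped
Fold 4: move[5]->R => DLLUURUL VALID
Fold 5: move[7]->R => DLLUURUR VALID

Answer: VVXVV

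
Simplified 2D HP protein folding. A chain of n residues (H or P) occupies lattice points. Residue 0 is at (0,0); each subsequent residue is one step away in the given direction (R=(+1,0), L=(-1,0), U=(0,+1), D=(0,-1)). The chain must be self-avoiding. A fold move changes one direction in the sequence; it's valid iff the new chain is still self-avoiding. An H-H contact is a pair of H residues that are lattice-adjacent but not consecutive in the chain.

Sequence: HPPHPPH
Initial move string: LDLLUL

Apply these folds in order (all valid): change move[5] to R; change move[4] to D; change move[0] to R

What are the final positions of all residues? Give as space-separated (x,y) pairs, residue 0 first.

Initial moves: LDLLUL
Fold: move[5]->R => LDLLUR (positions: [(0, 0), (-1, 0), (-1, -1), (-2, -1), (-3, -1), (-3, 0), (-2, 0)])
Fold: move[4]->D => LDLLDR (positions: [(0, 0), (-1, 0), (-1, -1), (-2, -1), (-3, -1), (-3, -2), (-2, -2)])
Fold: move[0]->R => RDLLDR (positions: [(0, 0), (1, 0), (1, -1), (0, -1), (-1, -1), (-1, -2), (0, -2)])

Answer: (0,0) (1,0) (1,-1) (0,-1) (-1,-1) (-1,-2) (0,-2)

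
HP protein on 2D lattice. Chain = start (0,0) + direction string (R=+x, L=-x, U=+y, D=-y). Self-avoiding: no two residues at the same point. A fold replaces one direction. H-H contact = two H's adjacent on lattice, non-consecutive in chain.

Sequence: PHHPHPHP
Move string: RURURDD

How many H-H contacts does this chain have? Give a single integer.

Positions: [(0, 0), (1, 0), (1, 1), (2, 1), (2, 2), (3, 2), (3, 1), (3, 0)]
No H-H contacts found.

Answer: 0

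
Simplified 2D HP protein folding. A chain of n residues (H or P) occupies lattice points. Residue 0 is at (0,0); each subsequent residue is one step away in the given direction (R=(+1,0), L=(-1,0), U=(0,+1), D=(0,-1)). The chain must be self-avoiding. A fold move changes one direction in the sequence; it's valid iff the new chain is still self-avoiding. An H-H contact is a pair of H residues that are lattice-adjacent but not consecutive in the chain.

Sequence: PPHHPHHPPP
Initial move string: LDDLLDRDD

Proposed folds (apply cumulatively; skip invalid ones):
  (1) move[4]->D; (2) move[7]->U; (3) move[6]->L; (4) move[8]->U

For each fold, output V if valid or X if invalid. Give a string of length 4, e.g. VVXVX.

Initial: LDDLLDRDD -> [(0, 0), (-1, 0), (-1, -1), (-1, -2), (-2, -2), (-3, -2), (-3, -3), (-2, -3), (-2, -4), (-2, -5)]
Fold 1: move[4]->D => LDDLDDRDD VALID
Fold 2: move[7]->U => LDDLDDRUD INVALID (collision), skipped
Fold 3: move[6]->L => LDDLDDLDD VALID
Fold 4: move[8]->U => LDDLDDLDU INVALID (collision), skipped

Answer: VXVX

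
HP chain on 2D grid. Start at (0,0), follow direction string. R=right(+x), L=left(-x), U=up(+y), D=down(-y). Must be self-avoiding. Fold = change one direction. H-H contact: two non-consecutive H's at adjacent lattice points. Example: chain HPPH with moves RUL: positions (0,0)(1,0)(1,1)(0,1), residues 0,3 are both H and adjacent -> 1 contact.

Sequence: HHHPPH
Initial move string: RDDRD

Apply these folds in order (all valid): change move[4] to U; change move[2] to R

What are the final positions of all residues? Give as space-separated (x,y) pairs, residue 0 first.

Answer: (0,0) (1,0) (1,-1) (2,-1) (3,-1) (3,0)

Derivation:
Initial moves: RDDRD
Fold: move[4]->U => RDDRU (positions: [(0, 0), (1, 0), (1, -1), (1, -2), (2, -2), (2, -1)])
Fold: move[2]->R => RDRRU (positions: [(0, 0), (1, 0), (1, -1), (2, -1), (3, -1), (3, 0)])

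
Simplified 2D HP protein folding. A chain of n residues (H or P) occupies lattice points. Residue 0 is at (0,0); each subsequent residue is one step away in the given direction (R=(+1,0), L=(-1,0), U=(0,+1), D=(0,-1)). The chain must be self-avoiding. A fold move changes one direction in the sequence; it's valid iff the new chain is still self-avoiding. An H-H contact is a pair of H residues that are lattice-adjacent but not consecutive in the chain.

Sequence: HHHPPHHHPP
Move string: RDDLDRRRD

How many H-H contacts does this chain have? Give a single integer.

Answer: 0

Derivation:
Positions: [(0, 0), (1, 0), (1, -1), (1, -2), (0, -2), (0, -3), (1, -3), (2, -3), (3, -3), (3, -4)]
No H-H contacts found.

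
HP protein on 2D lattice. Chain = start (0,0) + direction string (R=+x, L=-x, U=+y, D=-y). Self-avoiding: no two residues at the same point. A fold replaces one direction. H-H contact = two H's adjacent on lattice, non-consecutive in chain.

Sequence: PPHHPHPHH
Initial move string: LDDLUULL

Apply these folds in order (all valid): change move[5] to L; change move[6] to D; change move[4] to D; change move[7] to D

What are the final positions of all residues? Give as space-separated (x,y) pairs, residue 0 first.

Answer: (0,0) (-1,0) (-1,-1) (-1,-2) (-2,-2) (-2,-3) (-3,-3) (-3,-4) (-3,-5)

Derivation:
Initial moves: LDDLUULL
Fold: move[5]->L => LDDLULLL (positions: [(0, 0), (-1, 0), (-1, -1), (-1, -2), (-2, -2), (-2, -1), (-3, -1), (-4, -1), (-5, -1)])
Fold: move[6]->D => LDDLULDL (positions: [(0, 0), (-1, 0), (-1, -1), (-1, -2), (-2, -2), (-2, -1), (-3, -1), (-3, -2), (-4, -2)])
Fold: move[4]->D => LDDLDLDL (positions: [(0, 0), (-1, 0), (-1, -1), (-1, -2), (-2, -2), (-2, -3), (-3, -3), (-3, -4), (-4, -4)])
Fold: move[7]->D => LDDLDLDD (positions: [(0, 0), (-1, 0), (-1, -1), (-1, -2), (-2, -2), (-2, -3), (-3, -3), (-3, -4), (-3, -5)])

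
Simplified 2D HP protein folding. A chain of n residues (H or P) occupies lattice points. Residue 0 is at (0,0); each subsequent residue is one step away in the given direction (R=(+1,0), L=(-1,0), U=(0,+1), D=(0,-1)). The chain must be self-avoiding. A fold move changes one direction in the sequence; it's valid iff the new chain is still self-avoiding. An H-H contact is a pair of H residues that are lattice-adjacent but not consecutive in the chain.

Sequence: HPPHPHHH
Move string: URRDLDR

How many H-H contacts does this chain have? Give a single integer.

Positions: [(0, 0), (0, 1), (1, 1), (2, 1), (2, 0), (1, 0), (1, -1), (2, -1)]
H-H contact: residue 0 @(0,0) - residue 5 @(1, 0)

Answer: 1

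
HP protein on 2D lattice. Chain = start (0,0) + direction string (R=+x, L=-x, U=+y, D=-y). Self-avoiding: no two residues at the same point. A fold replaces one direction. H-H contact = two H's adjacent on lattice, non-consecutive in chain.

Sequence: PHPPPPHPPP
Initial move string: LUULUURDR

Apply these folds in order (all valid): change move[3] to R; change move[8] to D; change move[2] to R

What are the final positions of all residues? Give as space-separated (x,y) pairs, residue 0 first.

Initial moves: LUULUURDR
Fold: move[3]->R => LUURUURDR (positions: [(0, 0), (-1, 0), (-1, 1), (-1, 2), (0, 2), (0, 3), (0, 4), (1, 4), (1, 3), (2, 3)])
Fold: move[8]->D => LUURUURDD (positions: [(0, 0), (-1, 0), (-1, 1), (-1, 2), (0, 2), (0, 3), (0, 4), (1, 4), (1, 3), (1, 2)])
Fold: move[2]->R => LURRUURDD (positions: [(0, 0), (-1, 0), (-1, 1), (0, 1), (1, 1), (1, 2), (1, 3), (2, 3), (2, 2), (2, 1)])

Answer: (0,0) (-1,0) (-1,1) (0,1) (1,1) (1,2) (1,3) (2,3) (2,2) (2,1)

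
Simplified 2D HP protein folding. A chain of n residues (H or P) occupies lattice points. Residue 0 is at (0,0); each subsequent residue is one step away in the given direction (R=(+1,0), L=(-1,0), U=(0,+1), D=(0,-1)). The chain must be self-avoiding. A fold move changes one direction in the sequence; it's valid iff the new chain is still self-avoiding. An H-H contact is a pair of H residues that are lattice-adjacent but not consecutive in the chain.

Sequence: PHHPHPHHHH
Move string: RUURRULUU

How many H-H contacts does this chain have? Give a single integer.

Answer: 1

Derivation:
Positions: [(0, 0), (1, 0), (1, 1), (1, 2), (2, 2), (3, 2), (3, 3), (2, 3), (2, 4), (2, 5)]
H-H contact: residue 4 @(2,2) - residue 7 @(2, 3)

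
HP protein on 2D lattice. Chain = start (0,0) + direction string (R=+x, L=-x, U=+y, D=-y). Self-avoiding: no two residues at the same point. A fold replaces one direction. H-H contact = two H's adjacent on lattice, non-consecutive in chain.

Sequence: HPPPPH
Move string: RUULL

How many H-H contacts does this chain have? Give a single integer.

Positions: [(0, 0), (1, 0), (1, 1), (1, 2), (0, 2), (-1, 2)]
No H-H contacts found.

Answer: 0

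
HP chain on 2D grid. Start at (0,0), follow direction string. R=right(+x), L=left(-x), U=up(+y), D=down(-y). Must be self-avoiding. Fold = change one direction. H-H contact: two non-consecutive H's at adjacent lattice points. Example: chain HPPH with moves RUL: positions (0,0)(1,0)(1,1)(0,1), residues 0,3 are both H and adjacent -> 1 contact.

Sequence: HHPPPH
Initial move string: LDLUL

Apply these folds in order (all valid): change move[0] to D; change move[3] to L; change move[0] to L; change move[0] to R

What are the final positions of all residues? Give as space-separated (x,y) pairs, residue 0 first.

Initial moves: LDLUL
Fold: move[0]->D => DDLUL (positions: [(0, 0), (0, -1), (0, -2), (-1, -2), (-1, -1), (-2, -1)])
Fold: move[3]->L => DDLLL (positions: [(0, 0), (0, -1), (0, -2), (-1, -2), (-2, -2), (-3, -2)])
Fold: move[0]->L => LDLLL (positions: [(0, 0), (-1, 0), (-1, -1), (-2, -1), (-3, -1), (-4, -1)])
Fold: move[0]->R => RDLLL (positions: [(0, 0), (1, 0), (1, -1), (0, -1), (-1, -1), (-2, -1)])

Answer: (0,0) (1,0) (1,-1) (0,-1) (-1,-1) (-2,-1)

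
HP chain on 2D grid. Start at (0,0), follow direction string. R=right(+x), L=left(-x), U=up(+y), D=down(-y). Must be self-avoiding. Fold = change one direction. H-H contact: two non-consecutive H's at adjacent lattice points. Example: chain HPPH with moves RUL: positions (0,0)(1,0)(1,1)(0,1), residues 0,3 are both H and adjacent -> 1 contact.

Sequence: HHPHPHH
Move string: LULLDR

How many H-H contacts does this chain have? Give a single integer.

Answer: 2

Derivation:
Positions: [(0, 0), (-1, 0), (-1, 1), (-2, 1), (-3, 1), (-3, 0), (-2, 0)]
H-H contact: residue 1 @(-1,0) - residue 6 @(-2, 0)
H-H contact: residue 3 @(-2,1) - residue 6 @(-2, 0)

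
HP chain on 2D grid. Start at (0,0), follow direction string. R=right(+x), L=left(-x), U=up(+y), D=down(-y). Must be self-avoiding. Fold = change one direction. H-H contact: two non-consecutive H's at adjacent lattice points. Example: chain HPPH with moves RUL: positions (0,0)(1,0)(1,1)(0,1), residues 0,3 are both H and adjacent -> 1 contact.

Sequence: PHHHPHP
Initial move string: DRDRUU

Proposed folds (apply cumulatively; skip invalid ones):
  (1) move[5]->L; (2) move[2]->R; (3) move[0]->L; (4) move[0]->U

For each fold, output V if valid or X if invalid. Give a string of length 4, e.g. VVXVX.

Initial: DRDRUU -> [(0, 0), (0, -1), (1, -1), (1, -2), (2, -2), (2, -1), (2, 0)]
Fold 1: move[5]->L => DRDRUL INVALID (collision), skipped
Fold 2: move[2]->R => DRRRUU VALID
Fold 3: move[0]->L => LRRRUU INVALID (collision), skipped
Fold 4: move[0]->U => URRRUU VALID

Answer: XVXV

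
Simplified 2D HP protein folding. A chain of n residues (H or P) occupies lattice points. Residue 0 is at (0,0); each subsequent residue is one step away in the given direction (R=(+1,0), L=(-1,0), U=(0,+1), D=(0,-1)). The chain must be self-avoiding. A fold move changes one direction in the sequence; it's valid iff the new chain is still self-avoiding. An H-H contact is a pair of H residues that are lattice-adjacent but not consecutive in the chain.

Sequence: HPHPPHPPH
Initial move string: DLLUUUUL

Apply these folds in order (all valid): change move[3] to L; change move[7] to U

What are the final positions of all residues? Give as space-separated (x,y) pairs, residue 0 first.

Initial moves: DLLUUUUL
Fold: move[3]->L => DLLLUUUL (positions: [(0, 0), (0, -1), (-1, -1), (-2, -1), (-3, -1), (-3, 0), (-3, 1), (-3, 2), (-4, 2)])
Fold: move[7]->U => DLLLUUUU (positions: [(0, 0), (0, -1), (-1, -1), (-2, -1), (-3, -1), (-3, 0), (-3, 1), (-3, 2), (-3, 3)])

Answer: (0,0) (0,-1) (-1,-1) (-2,-1) (-3,-1) (-3,0) (-3,1) (-3,2) (-3,3)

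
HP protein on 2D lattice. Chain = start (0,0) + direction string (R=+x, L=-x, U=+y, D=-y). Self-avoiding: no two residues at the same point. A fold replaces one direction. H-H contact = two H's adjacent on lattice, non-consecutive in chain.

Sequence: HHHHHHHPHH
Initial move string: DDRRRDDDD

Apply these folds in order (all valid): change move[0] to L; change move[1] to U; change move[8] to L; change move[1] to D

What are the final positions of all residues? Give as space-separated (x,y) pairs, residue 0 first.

Answer: (0,0) (-1,0) (-1,-1) (0,-1) (1,-1) (2,-1) (2,-2) (2,-3) (2,-4) (1,-4)

Derivation:
Initial moves: DDRRRDDDD
Fold: move[0]->L => LDRRRDDDD (positions: [(0, 0), (-1, 0), (-1, -1), (0, -1), (1, -1), (2, -1), (2, -2), (2, -3), (2, -4), (2, -5)])
Fold: move[1]->U => LURRRDDDD (positions: [(0, 0), (-1, 0), (-1, 1), (0, 1), (1, 1), (2, 1), (2, 0), (2, -1), (2, -2), (2, -3)])
Fold: move[8]->L => LURRRDDDL (positions: [(0, 0), (-1, 0), (-1, 1), (0, 1), (1, 1), (2, 1), (2, 0), (2, -1), (2, -2), (1, -2)])
Fold: move[1]->D => LDRRRDDDL (positions: [(0, 0), (-1, 0), (-1, -1), (0, -1), (1, -1), (2, -1), (2, -2), (2, -3), (2, -4), (1, -4)])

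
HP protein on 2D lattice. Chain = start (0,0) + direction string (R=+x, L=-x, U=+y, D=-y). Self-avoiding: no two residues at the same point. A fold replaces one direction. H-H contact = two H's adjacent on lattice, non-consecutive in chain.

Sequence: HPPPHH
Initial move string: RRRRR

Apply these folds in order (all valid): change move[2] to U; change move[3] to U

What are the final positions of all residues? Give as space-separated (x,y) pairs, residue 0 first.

Initial moves: RRRRR
Fold: move[2]->U => RRURR (positions: [(0, 0), (1, 0), (2, 0), (2, 1), (3, 1), (4, 1)])
Fold: move[3]->U => RRUUR (positions: [(0, 0), (1, 0), (2, 0), (2, 1), (2, 2), (3, 2)])

Answer: (0,0) (1,0) (2,0) (2,1) (2,2) (3,2)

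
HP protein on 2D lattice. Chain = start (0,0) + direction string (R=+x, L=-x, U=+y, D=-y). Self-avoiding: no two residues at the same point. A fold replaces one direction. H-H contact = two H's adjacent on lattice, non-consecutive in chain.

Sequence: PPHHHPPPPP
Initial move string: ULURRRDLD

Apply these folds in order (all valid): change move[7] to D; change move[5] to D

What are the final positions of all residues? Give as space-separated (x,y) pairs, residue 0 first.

Answer: (0,0) (0,1) (-1,1) (-1,2) (0,2) (1,2) (1,1) (1,0) (1,-1) (1,-2)

Derivation:
Initial moves: ULURRRDLD
Fold: move[7]->D => ULURRRDDD (positions: [(0, 0), (0, 1), (-1, 1), (-1, 2), (0, 2), (1, 2), (2, 2), (2, 1), (2, 0), (2, -1)])
Fold: move[5]->D => ULURRDDDD (positions: [(0, 0), (0, 1), (-1, 1), (-1, 2), (0, 2), (1, 2), (1, 1), (1, 0), (1, -1), (1, -2)])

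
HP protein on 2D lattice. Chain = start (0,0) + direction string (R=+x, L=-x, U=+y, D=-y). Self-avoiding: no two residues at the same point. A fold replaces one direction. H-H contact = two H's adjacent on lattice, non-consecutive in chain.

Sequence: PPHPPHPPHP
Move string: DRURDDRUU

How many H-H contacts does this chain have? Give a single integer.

Answer: 2

Derivation:
Positions: [(0, 0), (0, -1), (1, -1), (1, 0), (2, 0), (2, -1), (2, -2), (3, -2), (3, -1), (3, 0)]
H-H contact: residue 2 @(1,-1) - residue 5 @(2, -1)
H-H contact: residue 5 @(2,-1) - residue 8 @(3, -1)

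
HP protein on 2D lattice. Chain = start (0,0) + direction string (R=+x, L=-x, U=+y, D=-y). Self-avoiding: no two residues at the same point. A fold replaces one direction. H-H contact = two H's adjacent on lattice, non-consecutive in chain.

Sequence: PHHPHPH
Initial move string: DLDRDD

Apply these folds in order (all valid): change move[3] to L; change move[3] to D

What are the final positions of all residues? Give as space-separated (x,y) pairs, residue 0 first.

Answer: (0,0) (0,-1) (-1,-1) (-1,-2) (-1,-3) (-1,-4) (-1,-5)

Derivation:
Initial moves: DLDRDD
Fold: move[3]->L => DLDLDD (positions: [(0, 0), (0, -1), (-1, -1), (-1, -2), (-2, -2), (-2, -3), (-2, -4)])
Fold: move[3]->D => DLDDDD (positions: [(0, 0), (0, -1), (-1, -1), (-1, -2), (-1, -3), (-1, -4), (-1, -5)])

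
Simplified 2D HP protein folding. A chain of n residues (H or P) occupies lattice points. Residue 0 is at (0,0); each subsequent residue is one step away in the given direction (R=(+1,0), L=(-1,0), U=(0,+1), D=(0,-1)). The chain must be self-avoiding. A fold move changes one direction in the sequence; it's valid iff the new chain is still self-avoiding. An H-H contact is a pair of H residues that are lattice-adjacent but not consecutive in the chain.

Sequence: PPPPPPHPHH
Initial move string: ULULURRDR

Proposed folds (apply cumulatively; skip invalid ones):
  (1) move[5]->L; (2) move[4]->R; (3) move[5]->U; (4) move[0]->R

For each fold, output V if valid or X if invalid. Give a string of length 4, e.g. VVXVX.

Initial: ULULURRDR -> [(0, 0), (0, 1), (-1, 1), (-1, 2), (-2, 2), (-2, 3), (-1, 3), (0, 3), (0, 2), (1, 2)]
Fold 1: move[5]->L => ULULULRDR INVALID (collision), skipped
Fold 2: move[4]->R => ULULRRRDR INVALID (collision), skipped
Fold 3: move[5]->U => ULULUURDR VALID
Fold 4: move[0]->R => RLULUURDR INVALID (collision), skipped

Answer: XXVX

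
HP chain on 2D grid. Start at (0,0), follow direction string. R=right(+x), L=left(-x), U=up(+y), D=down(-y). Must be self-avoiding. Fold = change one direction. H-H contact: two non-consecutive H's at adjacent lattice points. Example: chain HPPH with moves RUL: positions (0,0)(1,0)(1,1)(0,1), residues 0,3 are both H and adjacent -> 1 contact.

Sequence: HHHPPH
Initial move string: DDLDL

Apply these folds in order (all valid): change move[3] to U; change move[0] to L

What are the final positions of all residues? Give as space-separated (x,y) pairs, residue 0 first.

Initial moves: DDLDL
Fold: move[3]->U => DDLUL (positions: [(0, 0), (0, -1), (0, -2), (-1, -2), (-1, -1), (-2, -1)])
Fold: move[0]->L => LDLUL (positions: [(0, 0), (-1, 0), (-1, -1), (-2, -1), (-2, 0), (-3, 0)])

Answer: (0,0) (-1,0) (-1,-1) (-2,-1) (-2,0) (-3,0)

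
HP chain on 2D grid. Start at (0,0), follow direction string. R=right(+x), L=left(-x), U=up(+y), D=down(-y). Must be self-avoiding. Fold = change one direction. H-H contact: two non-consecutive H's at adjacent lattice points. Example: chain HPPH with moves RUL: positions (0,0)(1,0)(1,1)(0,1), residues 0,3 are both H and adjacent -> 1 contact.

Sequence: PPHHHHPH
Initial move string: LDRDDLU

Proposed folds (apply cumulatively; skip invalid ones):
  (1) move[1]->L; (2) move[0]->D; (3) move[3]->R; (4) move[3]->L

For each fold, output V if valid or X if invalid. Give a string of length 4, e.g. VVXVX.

Answer: XVXX

Derivation:
Initial: LDRDDLU -> [(0, 0), (-1, 0), (-1, -1), (0, -1), (0, -2), (0, -3), (-1, -3), (-1, -2)]
Fold 1: move[1]->L => LLRDDLU INVALID (collision), skipped
Fold 2: move[0]->D => DDRDDLU VALID
Fold 3: move[3]->R => DDRRDLU INVALID (collision), skipped
Fold 4: move[3]->L => DDRLDLU INVALID (collision), skipped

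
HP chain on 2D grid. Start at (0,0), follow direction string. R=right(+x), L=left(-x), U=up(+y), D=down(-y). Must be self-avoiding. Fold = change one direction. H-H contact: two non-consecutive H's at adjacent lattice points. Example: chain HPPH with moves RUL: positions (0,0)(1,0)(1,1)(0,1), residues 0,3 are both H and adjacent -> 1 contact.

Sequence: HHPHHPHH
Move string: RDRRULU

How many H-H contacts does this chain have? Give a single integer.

Positions: [(0, 0), (1, 0), (1, -1), (2, -1), (3, -1), (3, 0), (2, 0), (2, 1)]
H-H contact: residue 1 @(1,0) - residue 6 @(2, 0)
H-H contact: residue 3 @(2,-1) - residue 6 @(2, 0)

Answer: 2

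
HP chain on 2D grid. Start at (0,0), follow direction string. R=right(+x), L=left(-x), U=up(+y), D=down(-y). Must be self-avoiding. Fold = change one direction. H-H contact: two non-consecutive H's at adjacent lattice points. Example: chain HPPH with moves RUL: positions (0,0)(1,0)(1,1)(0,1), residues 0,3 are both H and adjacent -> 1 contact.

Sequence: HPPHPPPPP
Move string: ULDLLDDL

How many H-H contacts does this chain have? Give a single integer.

Answer: 1

Derivation:
Positions: [(0, 0), (0, 1), (-1, 1), (-1, 0), (-2, 0), (-3, 0), (-3, -1), (-3, -2), (-4, -2)]
H-H contact: residue 0 @(0,0) - residue 3 @(-1, 0)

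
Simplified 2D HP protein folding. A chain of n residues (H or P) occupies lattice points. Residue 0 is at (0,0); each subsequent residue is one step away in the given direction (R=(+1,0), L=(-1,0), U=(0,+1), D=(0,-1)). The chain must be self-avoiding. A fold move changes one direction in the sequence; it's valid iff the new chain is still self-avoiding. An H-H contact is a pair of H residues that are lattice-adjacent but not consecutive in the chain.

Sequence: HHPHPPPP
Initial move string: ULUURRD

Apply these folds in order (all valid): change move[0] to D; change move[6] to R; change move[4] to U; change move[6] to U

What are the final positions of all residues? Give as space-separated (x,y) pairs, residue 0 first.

Answer: (0,0) (0,-1) (-1,-1) (-1,0) (-1,1) (-1,2) (0,2) (0,3)

Derivation:
Initial moves: ULUURRD
Fold: move[0]->D => DLUURRD (positions: [(0, 0), (0, -1), (-1, -1), (-1, 0), (-1, 1), (0, 1), (1, 1), (1, 0)])
Fold: move[6]->R => DLUURRR (positions: [(0, 0), (0, -1), (-1, -1), (-1, 0), (-1, 1), (0, 1), (1, 1), (2, 1)])
Fold: move[4]->U => DLUUURR (positions: [(0, 0), (0, -1), (-1, -1), (-1, 0), (-1, 1), (-1, 2), (0, 2), (1, 2)])
Fold: move[6]->U => DLUUURU (positions: [(0, 0), (0, -1), (-1, -1), (-1, 0), (-1, 1), (-1, 2), (0, 2), (0, 3)])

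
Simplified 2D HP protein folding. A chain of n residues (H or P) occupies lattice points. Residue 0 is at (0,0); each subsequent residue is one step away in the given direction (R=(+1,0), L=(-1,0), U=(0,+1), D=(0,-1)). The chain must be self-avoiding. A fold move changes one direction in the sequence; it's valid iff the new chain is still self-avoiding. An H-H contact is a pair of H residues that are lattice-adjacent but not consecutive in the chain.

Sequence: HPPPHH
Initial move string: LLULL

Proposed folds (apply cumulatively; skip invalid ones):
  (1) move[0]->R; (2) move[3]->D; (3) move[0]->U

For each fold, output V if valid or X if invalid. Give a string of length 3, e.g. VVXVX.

Initial: LLULL -> [(0, 0), (-1, 0), (-2, 0), (-2, 1), (-3, 1), (-4, 1)]
Fold 1: move[0]->R => RLULL INVALID (collision), skipped
Fold 2: move[3]->D => LLUDL INVALID (collision), skipped
Fold 3: move[0]->U => ULULL VALID

Answer: XXV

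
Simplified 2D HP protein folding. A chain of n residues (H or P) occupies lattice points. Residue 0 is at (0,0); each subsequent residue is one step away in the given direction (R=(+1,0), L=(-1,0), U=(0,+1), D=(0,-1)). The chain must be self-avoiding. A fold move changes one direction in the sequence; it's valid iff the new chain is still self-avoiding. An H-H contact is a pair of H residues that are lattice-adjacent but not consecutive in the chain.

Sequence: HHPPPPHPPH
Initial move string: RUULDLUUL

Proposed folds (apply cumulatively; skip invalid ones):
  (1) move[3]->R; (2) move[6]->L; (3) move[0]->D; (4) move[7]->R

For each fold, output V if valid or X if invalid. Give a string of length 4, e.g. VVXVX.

Initial: RUULDLUUL -> [(0, 0), (1, 0), (1, 1), (1, 2), (0, 2), (0, 1), (-1, 1), (-1, 2), (-1, 3), (-2, 3)]
Fold 1: move[3]->R => RUURDLUUL INVALID (collision), skipped
Fold 2: move[6]->L => RUULDLLUL VALID
Fold 3: move[0]->D => DUULDLLUL INVALID (collision), skipped
Fold 4: move[7]->R => RUULDLLRL INVALID (collision), skipped

Answer: XVXX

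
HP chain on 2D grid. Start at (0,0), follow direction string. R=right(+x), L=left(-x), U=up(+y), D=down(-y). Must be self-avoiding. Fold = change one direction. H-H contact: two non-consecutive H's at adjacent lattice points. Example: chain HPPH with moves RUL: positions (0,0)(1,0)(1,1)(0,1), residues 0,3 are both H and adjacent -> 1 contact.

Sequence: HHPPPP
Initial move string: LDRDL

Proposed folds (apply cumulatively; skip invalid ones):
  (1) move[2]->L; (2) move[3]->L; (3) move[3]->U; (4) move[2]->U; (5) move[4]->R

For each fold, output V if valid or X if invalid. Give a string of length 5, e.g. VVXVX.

Answer: VVVXX

Derivation:
Initial: LDRDL -> [(0, 0), (-1, 0), (-1, -1), (0, -1), (0, -2), (-1, -2)]
Fold 1: move[2]->L => LDLDL VALID
Fold 2: move[3]->L => LDLLL VALID
Fold 3: move[3]->U => LDLUL VALID
Fold 4: move[2]->U => LDUUL INVALID (collision), skipped
Fold 5: move[4]->R => LDLUR INVALID (collision), skipped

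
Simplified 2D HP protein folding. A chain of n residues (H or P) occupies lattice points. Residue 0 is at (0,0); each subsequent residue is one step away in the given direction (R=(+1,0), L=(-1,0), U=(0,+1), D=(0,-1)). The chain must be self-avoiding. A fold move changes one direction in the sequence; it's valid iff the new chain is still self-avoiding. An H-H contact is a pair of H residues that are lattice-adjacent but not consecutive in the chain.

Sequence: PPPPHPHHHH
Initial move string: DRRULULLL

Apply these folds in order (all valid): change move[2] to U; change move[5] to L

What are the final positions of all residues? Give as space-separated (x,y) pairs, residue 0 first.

Initial moves: DRRULULLL
Fold: move[2]->U => DRUULULLL (positions: [(0, 0), (0, -1), (1, -1), (1, 0), (1, 1), (0, 1), (0, 2), (-1, 2), (-2, 2), (-3, 2)])
Fold: move[5]->L => DRUULLLLL (positions: [(0, 0), (0, -1), (1, -1), (1, 0), (1, 1), (0, 1), (-1, 1), (-2, 1), (-3, 1), (-4, 1)])

Answer: (0,0) (0,-1) (1,-1) (1,0) (1,1) (0,1) (-1,1) (-2,1) (-3,1) (-4,1)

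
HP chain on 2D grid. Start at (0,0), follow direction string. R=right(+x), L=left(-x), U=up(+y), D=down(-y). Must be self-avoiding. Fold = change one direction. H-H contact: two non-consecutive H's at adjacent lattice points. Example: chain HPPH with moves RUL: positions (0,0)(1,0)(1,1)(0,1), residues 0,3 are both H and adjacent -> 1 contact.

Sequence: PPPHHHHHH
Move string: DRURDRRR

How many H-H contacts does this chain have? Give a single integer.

Answer: 0

Derivation:
Positions: [(0, 0), (0, -1), (1, -1), (1, 0), (2, 0), (2, -1), (3, -1), (4, -1), (5, -1)]
No H-H contacts found.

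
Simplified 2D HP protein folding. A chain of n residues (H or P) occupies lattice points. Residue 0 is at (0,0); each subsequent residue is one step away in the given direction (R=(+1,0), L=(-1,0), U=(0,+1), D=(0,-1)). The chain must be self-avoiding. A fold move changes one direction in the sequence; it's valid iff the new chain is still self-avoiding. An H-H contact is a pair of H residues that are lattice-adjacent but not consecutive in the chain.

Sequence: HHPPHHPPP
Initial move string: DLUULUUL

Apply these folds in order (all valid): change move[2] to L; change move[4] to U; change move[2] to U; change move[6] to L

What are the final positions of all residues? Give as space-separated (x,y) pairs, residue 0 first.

Initial moves: DLUULUUL
Fold: move[2]->L => DLLULUUL (positions: [(0, 0), (0, -1), (-1, -1), (-2, -1), (-2, 0), (-3, 0), (-3, 1), (-3, 2), (-4, 2)])
Fold: move[4]->U => DLLUUUUL (positions: [(0, 0), (0, -1), (-1, -1), (-2, -1), (-2, 0), (-2, 1), (-2, 2), (-2, 3), (-3, 3)])
Fold: move[2]->U => DLUUUUUL (positions: [(0, 0), (0, -1), (-1, -1), (-1, 0), (-1, 1), (-1, 2), (-1, 3), (-1, 4), (-2, 4)])
Fold: move[6]->L => DLUUUULL (positions: [(0, 0), (0, -1), (-1, -1), (-1, 0), (-1, 1), (-1, 2), (-1, 3), (-2, 3), (-3, 3)])

Answer: (0,0) (0,-1) (-1,-1) (-1,0) (-1,1) (-1,2) (-1,3) (-2,3) (-3,3)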